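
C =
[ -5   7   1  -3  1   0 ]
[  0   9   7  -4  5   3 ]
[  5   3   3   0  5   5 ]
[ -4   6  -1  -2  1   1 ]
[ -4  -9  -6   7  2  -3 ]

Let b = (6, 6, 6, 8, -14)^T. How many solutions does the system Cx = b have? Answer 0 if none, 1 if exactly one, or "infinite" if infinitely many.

infinite

Row reduce the augmented matrix [C | b].
R3 ← R3 + R1: [0, 10, 4, -3, 6, 5, 12]
R4 ← R4 − (4/5)·R1: [0, 2/5, -9/5, 2/5, 1/5, 1, 16/5]
R5 ← R5 − (4/5)·R1: [0, -73/5, -34/5, 47/5, 6/5, -3, -94/5]
R3 ← R3 − (10/9)·R2: [0, 0, -34/9, 13/9, 4/9, 5/3, 16/3]
R4 ← R4 − (2/45)·R2: [0, 0, -19/9, 26/45, -1/45, 13/15, 44/15]
R5 ← R5 + (73/45)·R2: [0, 0, 41/9, 131/45, 419/45, 28/15, -136/15]
R4 ← R4 − (19/34)·R3: [0, 0, 0, -39/170, -23/85, -11/170, -4/85]
R5 ← R5 + (41/34)·R3: [0, 0, 0, 791/170, 837/85, 659/170, -224/85]
R5 ← R5 + (791/39)·R4: [0, 0, 0, 0, 170/39, 100/39, -140/39]
The echelon form has 5 nonzero rows, and every pivot lies in the first 6 columns, so rank(C) = rank([C|b]) = 5.
The system is consistent.
rank = 5 < 6 unknowns, so there are infinitely many solutions.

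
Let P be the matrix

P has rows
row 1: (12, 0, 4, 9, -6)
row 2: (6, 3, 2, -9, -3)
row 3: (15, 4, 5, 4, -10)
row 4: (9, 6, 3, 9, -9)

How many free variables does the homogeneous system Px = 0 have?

1

Row reduce to echelon form.
R2 ← R2 − (1/2)·R1: [0, 3, 0, -27/2, 0]
R3 ← R3 − (5/4)·R1: [0, 4, 0, -29/4, -5/2]
R4 ← R4 − (3/4)·R1: [0, 6, 0, 9/4, -9/2]
R3 ← R3 − (4/3)·R2: [0, 0, 0, 43/4, -5/2]
R4 ← R4 − (2)·R2: [0, 0, 0, 117/4, -9/2]
R4 ← R4 − (117/43)·R3: [0, 0, 0, 0, 99/43]
4 nonzero rows, so rank(P) = 4.
P has 5 columns; by rank–nullity, nullity = 5 − 4 = 1.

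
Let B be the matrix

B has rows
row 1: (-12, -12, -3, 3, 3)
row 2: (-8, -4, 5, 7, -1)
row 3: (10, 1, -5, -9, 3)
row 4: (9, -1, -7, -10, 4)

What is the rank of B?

3

Row reduce to echelon form.
R2 ← R2 − (2/3)·R1: [0, 4, 7, 5, -3]
R3 ← R3 + (5/6)·R1: [0, -9, -15/2, -13/2, 11/2]
R4 ← R4 + (3/4)·R1: [0, -10, -37/4, -31/4, 25/4]
R3 ← R3 + (9/4)·R2: [0, 0, 33/4, 19/4, -5/4]
R4 ← R4 + (5/2)·R2: [0, 0, 33/4, 19/4, -5/4]
R4 ← R4 − R3: [0, 0, 0, 0, 0]
Echelon form has 3 nonzero rows, so rank(B) = 3.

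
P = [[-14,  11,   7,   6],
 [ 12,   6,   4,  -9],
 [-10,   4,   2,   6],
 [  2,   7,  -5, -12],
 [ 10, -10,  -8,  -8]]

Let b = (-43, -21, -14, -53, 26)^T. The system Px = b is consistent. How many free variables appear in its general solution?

0

Row reduce the augmented matrix [P | b].
R2 ← R2 + (6/7)·R1: [0, 108/7, 10, -27/7, -405/7]
R3 ← R3 − (5/7)·R1: [0, -27/7, -3, 12/7, 117/7]
R4 ← R4 + (1/7)·R1: [0, 60/7, -4, -78/7, -414/7]
R5 ← R5 + (5/7)·R1: [0, -15/7, -3, -26/7, -33/7]
R3 ← R3 + (1/4)·R2: [0, 0, -1/2, 3/4, 9/4]
R4 ← R4 − (5/9)·R2: [0, 0, -86/9, -9, -27]
R5 ← R5 + (5/36)·R2: [0, 0, -29/18, -17/4, -51/4]
R4 ← R4 − (172/9)·R3: [0, 0, 0, -70/3, -70]
R5 ← R5 − (29/9)·R3: [0, 0, 0, -20/3, -20]
R5 ← R5 − (2/7)·R4: [0, 0, 0, 0, 0]
The echelon form has 4 nonzero rows, and every pivot lies in the first 4 columns, so rank(P) = rank([P|b]) = 4.
The system is consistent.
Free variables = (unknowns) − (rank) = 4 − 4 = 0.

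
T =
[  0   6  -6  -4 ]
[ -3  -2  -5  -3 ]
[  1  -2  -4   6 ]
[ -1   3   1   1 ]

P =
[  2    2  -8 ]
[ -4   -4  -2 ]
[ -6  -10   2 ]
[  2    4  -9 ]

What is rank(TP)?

3

First compute TP:
[[  4,  20,  12],
 [ 26,  40,  45],
 [ 46,  74, -66],
 [-18, -20,  -5]]
Now row reduce the product.
R2 ← R2 − (13/2)·R1: [0, -90, -33]
R3 ← R3 − (23/2)·R1: [0, -156, -204]
R4 ← R4 + (9/2)·R1: [0, 70, 49]
R3 ← R3 − (26/15)·R2: [0, 0, -734/5]
R4 ← R4 + (7/9)·R2: [0, 0, 70/3]
R4 ← R4 + (175/1101)·R3: [0, 0, 0]
3 nonzero rows, so rank(TP) = 3.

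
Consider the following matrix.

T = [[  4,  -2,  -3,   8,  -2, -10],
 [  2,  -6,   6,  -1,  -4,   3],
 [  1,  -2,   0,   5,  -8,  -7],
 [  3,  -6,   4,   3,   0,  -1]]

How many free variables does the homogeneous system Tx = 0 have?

2

Row reduce to echelon form.
R2 ← R2 − (1/2)·R1: [0, -5, 15/2, -5, -3, 8]
R3 ← R3 − (1/4)·R1: [0, -3/2, 3/4, 3, -15/2, -9/2]
R4 ← R4 − (3/4)·R1: [0, -9/2, 25/4, -3, 3/2, 13/2]
R3 ← R3 − (3/10)·R2: [0, 0, -3/2, 9/2, -33/5, -69/10]
R4 ← R4 − (9/10)·R2: [0, 0, -1/2, 3/2, 21/5, -7/10]
R4 ← R4 − (1/3)·R3: [0, 0, 0, 0, 32/5, 8/5]
4 nonzero rows, so rank(T) = 4.
T has 6 columns; by rank–nullity, nullity = 6 − 4 = 2.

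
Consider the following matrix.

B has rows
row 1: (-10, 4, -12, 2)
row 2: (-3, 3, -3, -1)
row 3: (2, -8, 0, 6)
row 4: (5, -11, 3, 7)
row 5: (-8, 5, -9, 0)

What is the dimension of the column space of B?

2

Row reduce to echelon form.
R2 ← R2 − (3/10)·R1: [0, 9/5, 3/5, -8/5]
R3 ← R3 + (1/5)·R1: [0, -36/5, -12/5, 32/5]
R4 ← R4 + (1/2)·R1: [0, -9, -3, 8]
R5 ← R5 − (4/5)·R1: [0, 9/5, 3/5, -8/5]
R3 ← R3 + (4)·R2: [0, 0, 0, 0]
R4 ← R4 + (5)·R2: [0, 0, 0, 0]
R5 ← R5 − R2: [0, 0, 0, 0]
Echelon form has 2 nonzero rows, so rank(B) = 2.
The column space has dimension equal to the rank: 2.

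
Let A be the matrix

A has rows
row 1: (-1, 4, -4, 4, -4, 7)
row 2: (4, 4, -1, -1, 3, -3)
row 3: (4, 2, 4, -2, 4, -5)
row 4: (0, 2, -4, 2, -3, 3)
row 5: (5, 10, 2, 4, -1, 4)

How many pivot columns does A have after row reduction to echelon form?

Row reduce to echelon form.
R2 ← R2 + (4)·R1: [0, 20, -17, 15, -13, 25]
R3 ← R3 + (4)·R1: [0, 18, -12, 14, -12, 23]
R5 ← R5 + (5)·R1: [0, 30, -18, 24, -21, 39]
R3 ← R3 − (9/10)·R2: [0, 0, 33/10, 1/2, -3/10, 1/2]
R4 ← R4 − (1/10)·R2: [0, 0, -23/10, 1/2, -17/10, 1/2]
R5 ← R5 − (3/2)·R2: [0, 0, 15/2, 3/2, -3/2, 3/2]
R4 ← R4 + (23/33)·R3: [0, 0, 0, 28/33, -21/11, 28/33]
R5 ← R5 − (25/11)·R3: [0, 0, 0, 4/11, -9/11, 4/11]
R5 ← R5 − (3/7)·R4: [0, 0, 0, 0, 0, 0]
Echelon form has 4 nonzero rows, so rank(A) = 4.
Each nonzero row contributes one pivot column: 4 pivot columns.

4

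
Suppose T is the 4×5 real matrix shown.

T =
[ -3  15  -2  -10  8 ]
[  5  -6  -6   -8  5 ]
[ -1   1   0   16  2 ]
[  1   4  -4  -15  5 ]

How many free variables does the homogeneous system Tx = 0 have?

Row reduce to echelon form.
R2 ← R2 + (5/3)·R1: [0, 19, -28/3, -74/3, 55/3]
R3 ← R3 − (1/3)·R1: [0, -4, 2/3, 58/3, -2/3]
R4 ← R4 + (1/3)·R1: [0, 9, -14/3, -55/3, 23/3]
R3 ← R3 + (4/19)·R2: [0, 0, -74/57, 806/57, 182/57]
R4 ← R4 − (9/19)·R2: [0, 0, -14/57, -379/57, -58/57]
R4 ← R4 − (7/37)·R3: [0, 0, 0, -345/37, -60/37]
4 nonzero rows, so rank(T) = 4.
T has 5 columns; by rank–nullity, nullity = 5 − 4 = 1.

1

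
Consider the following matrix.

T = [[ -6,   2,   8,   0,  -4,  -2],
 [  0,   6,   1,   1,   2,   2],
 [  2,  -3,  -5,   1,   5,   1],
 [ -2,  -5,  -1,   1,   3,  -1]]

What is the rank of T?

Row reduce to echelon form.
R3 ← R3 + (1/3)·R1: [0, -7/3, -7/3, 1, 11/3, 1/3]
R4 ← R4 − (1/3)·R1: [0, -17/3, -11/3, 1, 13/3, -1/3]
R3 ← R3 + (7/18)·R2: [0, 0, -35/18, 25/18, 40/9, 10/9]
R4 ← R4 + (17/18)·R2: [0, 0, -49/18, 35/18, 56/9, 14/9]
R4 ← R4 − (7/5)·R3: [0, 0, 0, 0, 0, 0]
Echelon form has 3 nonzero rows, so rank(T) = 3.

3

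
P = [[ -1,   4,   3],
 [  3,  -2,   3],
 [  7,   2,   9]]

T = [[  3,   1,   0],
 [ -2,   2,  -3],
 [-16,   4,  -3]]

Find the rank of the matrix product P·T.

First compute PT:
[[-59,  19, -21],
 [-35,  11,  -3],
 [-127,  47, -33]]
Now row reduce the product.
R2 ← R2 − (35/59)·R1: [0, -16/59, 558/59]
R3 ← R3 − (127/59)·R1: [0, 360/59, 720/59]
R3 ← R3 + (45/2)·R2: [0, 0, 225]
3 nonzero rows, so rank(PT) = 3.

3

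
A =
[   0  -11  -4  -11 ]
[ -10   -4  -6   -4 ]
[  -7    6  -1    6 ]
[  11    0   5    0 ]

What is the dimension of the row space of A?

Row reduce to echelon form.
Swap R1 ↔ R2
R3 ← R3 − (7/10)·R1: [0, 44/5, 16/5, 44/5]
R4 ← R4 + (11/10)·R1: [0, -22/5, -8/5, -22/5]
R3 ← R3 + (4/5)·R2: [0, 0, 0, 0]
R4 ← R4 − (2/5)·R2: [0, 0, 0, 0]
Echelon form has 2 nonzero rows, so rank(A) = 2.
The row space has dimension equal to the rank: 2.

2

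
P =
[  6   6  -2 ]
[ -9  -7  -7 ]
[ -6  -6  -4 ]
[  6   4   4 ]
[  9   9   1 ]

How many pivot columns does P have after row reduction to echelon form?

3

Row reduce to echelon form.
R2 ← R2 + (3/2)·R1: [0, 2, -10]
R3 ← R3 + R1: [0, 0, -6]
R4 ← R4 − R1: [0, -2, 6]
R5 ← R5 − (3/2)·R1: [0, 0, 4]
R4 ← R4 + R2: [0, 0, -4]
R4 ← R4 − (2/3)·R3: [0, 0, 0]
R5 ← R5 + (2/3)·R3: [0, 0, 0]
Echelon form has 3 nonzero rows, so rank(P) = 3.
Each nonzero row contributes one pivot column: 3 pivot columns.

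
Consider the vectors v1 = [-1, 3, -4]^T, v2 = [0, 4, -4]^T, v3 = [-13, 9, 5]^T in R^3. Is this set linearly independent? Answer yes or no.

Form the matrix with these vectors as rows and row reduce.
R3 ← R3 − (13)·R1: [0, -30, 57]
R3 ← R3 + (15/2)·R2: [0, 0, 27]
3 nonzero rows, so the 3 vectors span a space of dimension 3.
Since 3 = 3, the vectors are linearly independent.

yes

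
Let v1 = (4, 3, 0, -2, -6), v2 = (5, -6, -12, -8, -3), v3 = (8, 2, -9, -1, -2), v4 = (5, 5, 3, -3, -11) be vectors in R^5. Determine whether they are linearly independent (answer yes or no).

yes

Form the matrix with these vectors as rows and row reduce.
R2 ← R2 − (5/4)·R1: [0, -39/4, -12, -11/2, 9/2]
R3 ← R3 − (2)·R1: [0, -4, -9, 3, 10]
R4 ← R4 − (5/4)·R1: [0, 5/4, 3, -1/2, -7/2]
R3 ← R3 − (16/39)·R2: [0, 0, -53/13, 205/39, 106/13]
R4 ← R4 + (5/39)·R2: [0, 0, 19/13, -47/39, -38/13]
R4 ← R4 + (19/53)·R3: [0, 0, 0, 36/53, 0]
4 nonzero rows, so the 4 vectors span a space of dimension 4.
Since 4 = 4, the vectors are linearly independent.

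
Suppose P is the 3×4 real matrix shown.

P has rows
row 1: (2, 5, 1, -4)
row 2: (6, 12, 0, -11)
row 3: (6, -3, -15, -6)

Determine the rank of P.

Row reduce to echelon form.
R2 ← R2 − (3)·R1: [0, -3, -3, 1]
R3 ← R3 − (3)·R1: [0, -18, -18, 6]
R3 ← R3 − (6)·R2: [0, 0, 0, 0]
Echelon form has 2 nonzero rows, so rank(P) = 2.

2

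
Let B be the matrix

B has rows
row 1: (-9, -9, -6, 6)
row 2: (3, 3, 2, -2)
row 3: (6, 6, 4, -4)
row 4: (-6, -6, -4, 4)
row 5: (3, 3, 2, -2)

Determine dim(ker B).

3

Row reduce to echelon form.
R2 ← R2 + (1/3)·R1: [0, 0, 0, 0]
R3 ← R3 + (2/3)·R1: [0, 0, 0, 0]
R4 ← R4 − (2/3)·R1: [0, 0, 0, 0]
R5 ← R5 + (1/3)·R1: [0, 0, 0, 0]
1 nonzero row, so rank(B) = 1.
B has 4 columns; by rank–nullity, nullity = 4 − 1 = 3.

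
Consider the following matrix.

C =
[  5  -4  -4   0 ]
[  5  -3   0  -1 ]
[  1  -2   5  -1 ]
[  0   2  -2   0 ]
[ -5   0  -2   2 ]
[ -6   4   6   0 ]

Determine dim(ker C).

0

Row reduce to echelon form.
R2 ← R2 − R1: [0, 1, 4, -1]
R3 ← R3 − (1/5)·R1: [0, -6/5, 29/5, -1]
R5 ← R5 + R1: [0, -4, -6, 2]
R6 ← R6 + (6/5)·R1: [0, -4/5, 6/5, 0]
R3 ← R3 + (6/5)·R2: [0, 0, 53/5, -11/5]
R4 ← R4 − (2)·R2: [0, 0, -10, 2]
R5 ← R5 + (4)·R2: [0, 0, 10, -2]
R6 ← R6 + (4/5)·R2: [0, 0, 22/5, -4/5]
R4 ← R4 + (50/53)·R3: [0, 0, 0, -4/53]
R5 ← R5 − (50/53)·R3: [0, 0, 0, 4/53]
R6 ← R6 − (22/53)·R3: [0, 0, 0, 6/53]
R5 ← R5 + R4: [0, 0, 0, 0]
R6 ← R6 + (3/2)·R4: [0, 0, 0, 0]
4 nonzero rows, so rank(C) = 4.
C has 4 columns; by rank–nullity, nullity = 4 − 4 = 0.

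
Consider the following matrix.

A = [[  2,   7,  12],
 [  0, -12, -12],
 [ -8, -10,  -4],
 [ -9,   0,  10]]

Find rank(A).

Row reduce to echelon form.
R3 ← R3 + (4)·R1: [0, 18, 44]
R4 ← R4 + (9/2)·R1: [0, 63/2, 64]
R3 ← R3 + (3/2)·R2: [0, 0, 26]
R4 ← R4 + (21/8)·R2: [0, 0, 65/2]
R4 ← R4 − (5/4)·R3: [0, 0, 0]
Echelon form has 3 nonzero rows, so rank(A) = 3.

3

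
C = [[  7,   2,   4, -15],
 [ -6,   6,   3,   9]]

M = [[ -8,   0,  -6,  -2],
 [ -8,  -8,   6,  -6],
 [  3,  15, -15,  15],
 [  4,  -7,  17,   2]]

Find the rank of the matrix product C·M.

First compute CM:
[[-120, 149, -345,   4],
 [ 45, -66, 180,  39]]
Now row reduce the product.
R2 ← R2 + (3/8)·R1: [0, -81/8, 405/8, 81/2]
2 nonzero rows, so rank(CM) = 2.

2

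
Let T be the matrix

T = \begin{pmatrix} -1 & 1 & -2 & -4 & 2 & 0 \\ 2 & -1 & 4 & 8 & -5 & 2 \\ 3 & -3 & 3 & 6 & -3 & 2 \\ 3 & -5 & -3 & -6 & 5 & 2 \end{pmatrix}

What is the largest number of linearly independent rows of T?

3

Row reduce to echelon form.
R2 ← R2 + (2)·R1: [0, 1, 0, 0, -1, 2]
R3 ← R3 + (3)·R1: [0, 0, -3, -6, 3, 2]
R4 ← R4 + (3)·R1: [0, -2, -9, -18, 11, 2]
R4 ← R4 + (2)·R2: [0, 0, -9, -18, 9, 6]
R4 ← R4 − (3)·R3: [0, 0, 0, 0, 0, 0]
Echelon form has 3 nonzero rows, so rank(T) = 3.
The rank gives the maximum number of linearly independent rows: 3.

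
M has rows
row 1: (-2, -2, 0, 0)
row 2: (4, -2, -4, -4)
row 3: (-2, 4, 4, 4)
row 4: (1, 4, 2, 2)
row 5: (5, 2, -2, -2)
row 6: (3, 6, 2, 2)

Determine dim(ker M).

Row reduce to echelon form.
R2 ← R2 + (2)·R1: [0, -6, -4, -4]
R3 ← R3 − R1: [0, 6, 4, 4]
R4 ← R4 + (1/2)·R1: [0, 3, 2, 2]
R5 ← R5 + (5/2)·R1: [0, -3, -2, -2]
R6 ← R6 + (3/2)·R1: [0, 3, 2, 2]
R3 ← R3 + R2: [0, 0, 0, 0]
R4 ← R4 + (1/2)·R2: [0, 0, 0, 0]
R5 ← R5 − (1/2)·R2: [0, 0, 0, 0]
R6 ← R6 + (1/2)·R2: [0, 0, 0, 0]
2 nonzero rows, so rank(M) = 2.
M has 4 columns; by rank–nullity, nullity = 4 − 2 = 2.

2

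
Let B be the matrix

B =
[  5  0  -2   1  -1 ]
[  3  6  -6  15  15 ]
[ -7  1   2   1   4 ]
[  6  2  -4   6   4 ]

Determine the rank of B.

Row reduce to echelon form.
R2 ← R2 − (3/5)·R1: [0, 6, -24/5, 72/5, 78/5]
R3 ← R3 + (7/5)·R1: [0, 1, -4/5, 12/5, 13/5]
R4 ← R4 − (6/5)·R1: [0, 2, -8/5, 24/5, 26/5]
R3 ← R3 − (1/6)·R2: [0, 0, 0, 0, 0]
R4 ← R4 − (1/3)·R2: [0, 0, 0, 0, 0]
Echelon form has 2 nonzero rows, so rank(B) = 2.

2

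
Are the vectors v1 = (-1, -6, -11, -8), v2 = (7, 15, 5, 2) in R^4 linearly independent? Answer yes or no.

Form the matrix with these vectors as rows and row reduce.
R2 ← R2 + (7)·R1: [0, -27, -72, -54]
2 nonzero rows, so the 2 vectors span a space of dimension 2.
Since 2 = 2, the vectors are linearly independent.

yes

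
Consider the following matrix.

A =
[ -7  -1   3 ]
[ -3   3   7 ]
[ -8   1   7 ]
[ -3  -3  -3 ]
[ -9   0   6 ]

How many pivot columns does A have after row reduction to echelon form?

Row reduce to echelon form.
R2 ← R2 − (3/7)·R1: [0, 24/7, 40/7]
R3 ← R3 − (8/7)·R1: [0, 15/7, 25/7]
R4 ← R4 − (3/7)·R1: [0, -18/7, -30/7]
R5 ← R5 − (9/7)·R1: [0, 9/7, 15/7]
R3 ← R3 − (5/8)·R2: [0, 0, 0]
R4 ← R4 + (3/4)·R2: [0, 0, 0]
R5 ← R5 − (3/8)·R2: [0, 0, 0]
Echelon form has 2 nonzero rows, so rank(A) = 2.
Each nonzero row contributes one pivot column: 2 pivot columns.

2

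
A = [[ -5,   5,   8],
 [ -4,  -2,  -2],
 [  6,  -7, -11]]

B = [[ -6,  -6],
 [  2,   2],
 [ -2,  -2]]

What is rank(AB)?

First compute AB:
[[ 24,  24],
 [ 24,  24],
 [-28, -28]]
Now row reduce the product.
R2 ← R2 − R1: [0, 0]
R3 ← R3 + (7/6)·R1: [0, 0]
1 nonzero row, so rank(AB) = 1.

1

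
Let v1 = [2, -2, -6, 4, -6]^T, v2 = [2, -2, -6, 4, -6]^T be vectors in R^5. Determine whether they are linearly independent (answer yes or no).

no

Form the matrix with these vectors as rows and row reduce.
R2 ← R2 − R1: [0, 0, 0, 0, 0]
1 nonzero row, so the 2 vectors span a space of dimension 1.
Since 1 < 2, the vectors are linearly dependent.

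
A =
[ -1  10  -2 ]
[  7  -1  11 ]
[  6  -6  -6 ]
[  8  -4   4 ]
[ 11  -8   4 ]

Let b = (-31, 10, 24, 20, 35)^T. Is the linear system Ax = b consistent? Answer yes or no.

Row reduce the augmented matrix [A | b].
R2 ← R2 + (7)·R1: [0, 69, -3, -207]
R3 ← R3 + (6)·R1: [0, 54, -18, -162]
R4 ← R4 + (8)·R1: [0, 76, -12, -228]
R5 ← R5 + (11)·R1: [0, 102, -18, -306]
R3 ← R3 − (18/23)·R2: [0, 0, -360/23, 0]
R4 ← R4 − (76/69)·R2: [0, 0, -200/23, 0]
R5 ← R5 − (34/23)·R2: [0, 0, -312/23, 0]
R4 ← R4 − (5/9)·R3: [0, 0, 0, 0]
R5 ← R5 − (13/15)·R3: [0, 0, 0, 0]
The echelon form has 3 nonzero rows, and every pivot lies in the first 3 columns, so rank(A) = rank([A|b]) = 3.
The system is consistent.

yes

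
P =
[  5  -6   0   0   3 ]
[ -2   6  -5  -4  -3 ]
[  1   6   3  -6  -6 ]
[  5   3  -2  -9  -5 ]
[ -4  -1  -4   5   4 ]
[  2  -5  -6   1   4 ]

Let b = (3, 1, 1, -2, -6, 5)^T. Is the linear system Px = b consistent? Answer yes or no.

no

Row reduce the augmented matrix [P | b].
R2 ← R2 + (2/5)·R1: [0, 18/5, -5, -4, -9/5, 11/5]
R3 ← R3 − (1/5)·R1: [0, 36/5, 3, -6, -33/5, 2/5]
R4 ← R4 − R1: [0, 9, -2, -9, -8, -5]
R5 ← R5 + (4/5)·R1: [0, -29/5, -4, 5, 32/5, -18/5]
R6 ← R6 − (2/5)·R1: [0, -13/5, -6, 1, 14/5, 19/5]
R3 ← R3 − (2)·R2: [0, 0, 13, 2, -3, -4]
R4 ← R4 − (5/2)·R2: [0, 0, 21/2, 1, -7/2, -21/2]
R5 ← R5 + (29/18)·R2: [0, 0, -217/18, -13/9, 7/2, -1/18]
R6 ← R6 + (13/18)·R2: [0, 0, -173/18, -17/9, 3/2, 97/18]
R4 ← R4 − (21/26)·R3: [0, 0, 0, -8/13, -14/13, -189/26]
R5 ← R5 + (217/234)·R3: [0, 0, 0, 16/39, 28/39, -881/234]
R6 ← R6 + (173/234)·R3: [0, 0, 0, -16/39, -28/39, 569/234]
R5 ← R5 + (2/3)·R4: [0, 0, 0, 0, 0, -155/18]
R6 ← R6 − (2/3)·R4: [0, 0, 0, 0, 0, 131/18]
R6 ← R6 + (131/155)·R5: [0, 0, 0, 0, 0, 0]
The echelon form has 5 nonzero rows; the last pivot sits in the augmented column, so rank(P) = 4 but rank([P|b]) = 5.
Since the ranks differ, the system is inconsistent.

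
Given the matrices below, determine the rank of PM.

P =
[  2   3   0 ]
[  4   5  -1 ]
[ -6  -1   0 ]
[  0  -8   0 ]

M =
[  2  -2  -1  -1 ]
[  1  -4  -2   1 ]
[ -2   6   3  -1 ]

First compute PM:
[[  7, -16,  -8,   1],
 [ 15, -34, -17,   2],
 [-13,  16,   8,   5],
 [ -8,  32,  16,  -8]]
Now row reduce the product.
R2 ← R2 − (15/7)·R1: [0, 2/7, 1/7, -1/7]
R3 ← R3 + (13/7)·R1: [0, -96/7, -48/7, 48/7]
R4 ← R4 + (8/7)·R1: [0, 96/7, 48/7, -48/7]
R3 ← R3 + (48)·R2: [0, 0, 0, 0]
R4 ← R4 − (48)·R2: [0, 0, 0, 0]
2 nonzero rows, so rank(PM) = 2.

2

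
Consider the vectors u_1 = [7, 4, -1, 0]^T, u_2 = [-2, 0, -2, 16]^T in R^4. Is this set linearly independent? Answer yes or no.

Form the matrix with these vectors as rows and row reduce.
R2 ← R2 + (2/7)·R1: [0, 8/7, -16/7, 16]
2 nonzero rows, so the 2 vectors span a space of dimension 2.
Since 2 = 2, the vectors are linearly independent.

yes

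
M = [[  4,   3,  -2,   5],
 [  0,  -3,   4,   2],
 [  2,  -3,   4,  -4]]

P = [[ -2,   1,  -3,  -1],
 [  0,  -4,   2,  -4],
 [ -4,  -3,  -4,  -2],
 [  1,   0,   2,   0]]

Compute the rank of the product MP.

3

First compute MP:
[[  5,  -2,  12, -12],
 [-14,   0, -18,   4],
 [-24,   2, -36,   2]]
Now row reduce the product.
R2 ← R2 + (14/5)·R1: [0, -28/5, 78/5, -148/5]
R3 ← R3 + (24/5)·R1: [0, -38/5, 108/5, -278/5]
R3 ← R3 − (19/14)·R2: [0, 0, 3/7, -108/7]
3 nonzero rows, so rank(MP) = 3.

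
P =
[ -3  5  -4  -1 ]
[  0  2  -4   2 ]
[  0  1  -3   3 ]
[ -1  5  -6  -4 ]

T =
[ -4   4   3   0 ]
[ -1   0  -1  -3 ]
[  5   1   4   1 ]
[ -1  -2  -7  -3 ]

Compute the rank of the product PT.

First compute PT:
[[-12, -14, -23, -16],
 [-24,  -8, -32, -16],
 [-19,  -9, -34, -15],
 [-27,  -2,  -4,  -9]]
Now row reduce the product.
R2 ← R2 − (2)·R1: [0, 20, 14, 16]
R3 ← R3 − (19/12)·R1: [0, 79/6, 29/12, 31/3]
R4 ← R4 − (9/4)·R1: [0, 59/2, 191/4, 27]
R3 ← R3 − (79/120)·R2: [0, 0, -34/5, -1/5]
R4 ← R4 − (59/40)·R2: [0, 0, 271/10, 17/5]
R4 ← R4 + (271/68)·R3: [0, 0, 0, 177/68]
4 nonzero rows, so rank(PT) = 4.

4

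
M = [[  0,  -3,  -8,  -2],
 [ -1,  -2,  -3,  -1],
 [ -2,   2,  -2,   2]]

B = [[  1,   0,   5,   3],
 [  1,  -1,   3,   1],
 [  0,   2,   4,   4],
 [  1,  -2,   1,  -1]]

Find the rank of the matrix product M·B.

First compute MB:
[[ -5,  -9, -43, -33],
 [ -4,  -2, -24, -16],
 [  2, -10, -10, -14]]
Now row reduce the product.
R2 ← R2 − (4/5)·R1: [0, 26/5, 52/5, 52/5]
R3 ← R3 + (2/5)·R1: [0, -68/5, -136/5, -136/5]
R3 ← R3 + (34/13)·R2: [0, 0, 0, 0]
2 nonzero rows, so rank(MB) = 2.

2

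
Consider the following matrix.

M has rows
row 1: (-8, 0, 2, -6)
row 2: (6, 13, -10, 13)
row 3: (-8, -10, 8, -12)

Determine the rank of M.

3

Row reduce to echelon form.
R2 ← R2 + (3/4)·R1: [0, 13, -17/2, 17/2]
R3 ← R3 − R1: [0, -10, 6, -6]
R3 ← R3 + (10/13)·R2: [0, 0, -7/13, 7/13]
Echelon form has 3 nonzero rows, so rank(M) = 3.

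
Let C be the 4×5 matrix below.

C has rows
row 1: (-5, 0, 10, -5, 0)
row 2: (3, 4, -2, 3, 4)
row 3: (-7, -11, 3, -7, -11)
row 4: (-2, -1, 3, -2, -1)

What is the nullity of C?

3

Row reduce to echelon form.
R2 ← R2 + (3/5)·R1: [0, 4, 4, 0, 4]
R3 ← R3 − (7/5)·R1: [0, -11, -11, 0, -11]
R4 ← R4 − (2/5)·R1: [0, -1, -1, 0, -1]
R3 ← R3 + (11/4)·R2: [0, 0, 0, 0, 0]
R4 ← R4 + (1/4)·R2: [0, 0, 0, 0, 0]
2 nonzero rows, so rank(C) = 2.
C has 5 columns; by rank–nullity, nullity = 5 − 2 = 3.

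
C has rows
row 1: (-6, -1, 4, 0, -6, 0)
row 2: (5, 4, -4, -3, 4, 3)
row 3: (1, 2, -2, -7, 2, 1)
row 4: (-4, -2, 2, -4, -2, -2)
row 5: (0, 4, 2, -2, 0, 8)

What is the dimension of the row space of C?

4

Row reduce to echelon form.
R2 ← R2 + (5/6)·R1: [0, 19/6, -2/3, -3, -1, 3]
R3 ← R3 + (1/6)·R1: [0, 11/6, -4/3, -7, 1, 1]
R4 ← R4 − (2/3)·R1: [0, -4/3, -2/3, -4, 2, -2]
R3 ← R3 − (11/19)·R2: [0, 0, -18/19, -100/19, 30/19, -14/19]
R4 ← R4 + (8/19)·R2: [0, 0, -18/19, -100/19, 30/19, -14/19]
R5 ← R5 − (24/19)·R2: [0, 0, 54/19, 34/19, 24/19, 80/19]
R4 ← R4 − R3: [0, 0, 0, 0, 0, 0]
R5 ← R5 + (3)·R3: [0, 0, 0, -14, 6, 2]
Swap R4 ↔ R5
Echelon form has 4 nonzero rows, so rank(C) = 4.
The row space has dimension equal to the rank: 4.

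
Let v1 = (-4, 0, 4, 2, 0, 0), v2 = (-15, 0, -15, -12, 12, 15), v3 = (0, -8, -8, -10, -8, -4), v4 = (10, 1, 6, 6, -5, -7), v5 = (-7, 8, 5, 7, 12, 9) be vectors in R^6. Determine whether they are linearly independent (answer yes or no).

no

Form the matrix with these vectors as rows and row reduce.
R2 ← R2 − (15/4)·R1: [0, 0, -30, -39/2, 12, 15]
R4 ← R4 + (5/2)·R1: [0, 1, 16, 11, -5, -7]
R5 ← R5 − (7/4)·R1: [0, 8, -2, 7/2, 12, 9]
Swap R2 ↔ R3
R4 ← R4 + (1/8)·R2: [0, 0, 15, 39/4, -6, -15/2]
R5 ← R5 + R2: [0, 0, -10, -13/2, 4, 5]
R4 ← R4 + (1/2)·R3: [0, 0, 0, 0, 0, 0]
R5 ← R5 − (1/3)·R3: [0, 0, 0, 0, 0, 0]
3 nonzero rows, so the 5 vectors span a space of dimension 3.
Since 3 < 5, the vectors are linearly dependent.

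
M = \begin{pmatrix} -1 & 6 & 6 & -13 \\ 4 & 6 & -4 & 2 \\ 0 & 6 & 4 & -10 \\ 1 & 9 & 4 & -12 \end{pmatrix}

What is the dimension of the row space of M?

Row reduce to echelon form.
R2 ← R2 + (4)·R1: [0, 30, 20, -50]
R4 ← R4 + R1: [0, 15, 10, -25]
R3 ← R3 − (1/5)·R2: [0, 0, 0, 0]
R4 ← R4 − (1/2)·R2: [0, 0, 0, 0]
Echelon form has 2 nonzero rows, so rank(M) = 2.
The row space has dimension equal to the rank: 2.

2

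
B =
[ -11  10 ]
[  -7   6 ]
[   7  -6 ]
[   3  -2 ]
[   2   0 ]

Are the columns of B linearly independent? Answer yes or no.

Row reduce B to echelon form.
R2 ← R2 − (7/11)·R1: [0, -4/11]
R3 ← R3 + (7/11)·R1: [0, 4/11]
R4 ← R4 + (3/11)·R1: [0, 8/11]
R5 ← R5 + (2/11)·R1: [0, 20/11]
R3 ← R3 + R2: [0, 0]
R4 ← R4 + (2)·R2: [0, 0]
R5 ← R5 + (5)·R2: [0, 0]
2 pivots among 2 columns.
Every column is a pivot column, so the columns are linearly independent.

yes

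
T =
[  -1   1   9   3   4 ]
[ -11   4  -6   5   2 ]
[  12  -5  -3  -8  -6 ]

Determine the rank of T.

Row reduce to echelon form.
R2 ← R2 − (11)·R1: [0, -7, -105, -28, -42]
R3 ← R3 + (12)·R1: [0, 7, 105, 28, 42]
R3 ← R3 + R2: [0, 0, 0, 0, 0]
Echelon form has 2 nonzero rows, so rank(T) = 2.

2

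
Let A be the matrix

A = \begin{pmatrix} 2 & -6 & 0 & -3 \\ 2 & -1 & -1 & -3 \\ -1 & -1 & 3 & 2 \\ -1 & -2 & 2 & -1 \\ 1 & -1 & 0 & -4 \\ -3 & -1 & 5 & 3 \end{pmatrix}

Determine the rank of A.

Row reduce to echelon form.
R2 ← R2 − R1: [0, 5, -1, 0]
R3 ← R3 + (1/2)·R1: [0, -4, 3, 1/2]
R4 ← R4 + (1/2)·R1: [0, -5, 2, -5/2]
R5 ← R5 − (1/2)·R1: [0, 2, 0, -5/2]
R6 ← R6 + (3/2)·R1: [0, -10, 5, -3/2]
R3 ← R3 + (4/5)·R2: [0, 0, 11/5, 1/2]
R4 ← R4 + R2: [0, 0, 1, -5/2]
R5 ← R5 − (2/5)·R2: [0, 0, 2/5, -5/2]
R6 ← R6 + (2)·R2: [0, 0, 3, -3/2]
R4 ← R4 − (5/11)·R3: [0, 0, 0, -30/11]
R5 ← R5 − (2/11)·R3: [0, 0, 0, -57/22]
R6 ← R6 − (15/11)·R3: [0, 0, 0, -24/11]
R5 ← R5 − (19/20)·R4: [0, 0, 0, 0]
R6 ← R6 − (4/5)·R4: [0, 0, 0, 0]
Echelon form has 4 nonzero rows, so rank(A) = 4.

4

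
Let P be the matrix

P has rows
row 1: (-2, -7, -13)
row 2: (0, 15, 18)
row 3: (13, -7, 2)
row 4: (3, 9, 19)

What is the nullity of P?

0

Row reduce to echelon form.
R3 ← R3 + (13/2)·R1: [0, -105/2, -165/2]
R4 ← R4 + (3/2)·R1: [0, -3/2, -1/2]
R3 ← R3 + (7/2)·R2: [0, 0, -39/2]
R4 ← R4 + (1/10)·R2: [0, 0, 13/10]
R4 ← R4 + (1/15)·R3: [0, 0, 0]
3 nonzero rows, so rank(P) = 3.
P has 3 columns; by rank–nullity, nullity = 3 − 3 = 0.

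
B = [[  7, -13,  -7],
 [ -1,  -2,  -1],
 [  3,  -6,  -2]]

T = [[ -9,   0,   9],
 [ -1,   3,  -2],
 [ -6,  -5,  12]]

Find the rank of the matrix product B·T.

First compute BT:
[[ -8,  -4,   5],
 [ 17,  -1, -17],
 [ -9,  -8,  15]]
Now row reduce the product.
R2 ← R2 + (17/8)·R1: [0, -19/2, -51/8]
R3 ← R3 − (9/8)·R1: [0, -7/2, 75/8]
R3 ← R3 − (7/19)·R2: [0, 0, 891/76]
3 nonzero rows, so rank(BT) = 3.

3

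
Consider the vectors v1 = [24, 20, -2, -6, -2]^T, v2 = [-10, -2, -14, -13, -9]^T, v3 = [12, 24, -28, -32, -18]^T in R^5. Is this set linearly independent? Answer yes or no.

Form the matrix with these vectors as rows and row reduce.
R2 ← R2 + (5/12)·R1: [0, 19/3, -89/6, -31/2, -59/6]
R3 ← R3 − (1/2)·R1: [0, 14, -27, -29, -17]
R3 ← R3 − (42/19)·R2: [0, 0, 110/19, 100/19, 90/19]
3 nonzero rows, so the 3 vectors span a space of dimension 3.
Since 3 = 3, the vectors are linearly independent.

yes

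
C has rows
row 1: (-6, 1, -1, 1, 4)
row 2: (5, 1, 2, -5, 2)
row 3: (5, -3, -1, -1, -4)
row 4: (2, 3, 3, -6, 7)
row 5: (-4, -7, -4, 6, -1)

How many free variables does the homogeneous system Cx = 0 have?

1

Row reduce to echelon form.
R2 ← R2 + (5/6)·R1: [0, 11/6, 7/6, -25/6, 16/3]
R3 ← R3 + (5/6)·R1: [0, -13/6, -11/6, -1/6, -2/3]
R4 ← R4 + (1/3)·R1: [0, 10/3, 8/3, -17/3, 25/3]
R5 ← R5 − (2/3)·R1: [0, -23/3, -10/3, 16/3, -11/3]
R3 ← R3 + (13/11)·R2: [0, 0, -5/11, -56/11, 62/11]
R4 ← R4 − (20/11)·R2: [0, 0, 6/11, 21/11, -15/11]
R5 ← R5 + (46/11)·R2: [0, 0, 17/11, -133/11, 205/11]
R4 ← R4 + (6/5)·R3: [0, 0, 0, -21/5, 27/5]
R5 ← R5 + (17/5)·R3: [0, 0, 0, -147/5, 189/5]
R5 ← R5 − (7)·R4: [0, 0, 0, 0, 0]
4 nonzero rows, so rank(C) = 4.
C has 5 columns; by rank–nullity, nullity = 5 − 4 = 1.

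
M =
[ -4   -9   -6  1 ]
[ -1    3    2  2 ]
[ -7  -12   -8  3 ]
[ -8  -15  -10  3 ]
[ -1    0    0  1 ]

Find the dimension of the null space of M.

2

Row reduce to echelon form.
R2 ← R2 − (1/4)·R1: [0, 21/4, 7/2, 7/4]
R3 ← R3 − (7/4)·R1: [0, 15/4, 5/2, 5/4]
R4 ← R4 − (2)·R1: [0, 3, 2, 1]
R5 ← R5 − (1/4)·R1: [0, 9/4, 3/2, 3/4]
R3 ← R3 − (5/7)·R2: [0, 0, 0, 0]
R4 ← R4 − (4/7)·R2: [0, 0, 0, 0]
R5 ← R5 − (3/7)·R2: [0, 0, 0, 0]
2 nonzero rows, so rank(M) = 2.
M has 4 columns; by rank–nullity, nullity = 4 − 2 = 2.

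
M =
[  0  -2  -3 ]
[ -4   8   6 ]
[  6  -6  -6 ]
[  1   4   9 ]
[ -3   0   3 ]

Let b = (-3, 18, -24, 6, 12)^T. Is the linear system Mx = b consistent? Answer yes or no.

Row reduce the augmented matrix [M | b].
Swap R1 ↔ R2
R3 ← R3 + (3/2)·R1: [0, 6, 3, 3]
R4 ← R4 + (1/4)·R1: [0, 6, 21/2, 21/2]
R5 ← R5 − (3/4)·R1: [0, -6, -3/2, -3/2]
R3 ← R3 + (3)·R2: [0, 0, -6, -6]
R4 ← R4 + (3)·R2: [0, 0, 3/2, 3/2]
R5 ← R5 − (3)·R2: [0, 0, 15/2, 15/2]
R4 ← R4 + (1/4)·R3: [0, 0, 0, 0]
R5 ← R5 + (5/4)·R3: [0, 0, 0, 0]
The echelon form has 3 nonzero rows, and every pivot lies in the first 3 columns, so rank(M) = rank([M|b]) = 3.
The system is consistent.

yes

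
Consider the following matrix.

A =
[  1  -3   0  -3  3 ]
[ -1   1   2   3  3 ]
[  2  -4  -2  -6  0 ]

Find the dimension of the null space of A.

Row reduce to echelon form.
R2 ← R2 + R1: [0, -2, 2, 0, 6]
R3 ← R3 − (2)·R1: [0, 2, -2, 0, -6]
R3 ← R3 + R2: [0, 0, 0, 0, 0]
2 nonzero rows, so rank(A) = 2.
A has 5 columns; by rank–nullity, nullity = 5 − 2 = 3.

3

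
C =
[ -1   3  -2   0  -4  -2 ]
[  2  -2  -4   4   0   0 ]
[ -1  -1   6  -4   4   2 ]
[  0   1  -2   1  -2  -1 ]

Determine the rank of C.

Row reduce to echelon form.
R2 ← R2 + (2)·R1: [0, 4, -8, 4, -8, -4]
R3 ← R3 − R1: [0, -4, 8, -4, 8, 4]
R3 ← R3 + R2: [0, 0, 0, 0, 0, 0]
R4 ← R4 − (1/4)·R2: [0, 0, 0, 0, 0, 0]
Echelon form has 2 nonzero rows, so rank(C) = 2.

2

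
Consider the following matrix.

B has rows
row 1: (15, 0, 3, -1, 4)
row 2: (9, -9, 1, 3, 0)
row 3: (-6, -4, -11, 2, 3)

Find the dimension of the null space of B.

2

Row reduce to echelon form.
R2 ← R2 − (3/5)·R1: [0, -9, -4/5, 18/5, -12/5]
R3 ← R3 + (2/5)·R1: [0, -4, -49/5, 8/5, 23/5]
R3 ← R3 − (4/9)·R2: [0, 0, -85/9, 0, 17/3]
3 nonzero rows, so rank(B) = 3.
B has 5 columns; by rank–nullity, nullity = 5 − 3 = 2.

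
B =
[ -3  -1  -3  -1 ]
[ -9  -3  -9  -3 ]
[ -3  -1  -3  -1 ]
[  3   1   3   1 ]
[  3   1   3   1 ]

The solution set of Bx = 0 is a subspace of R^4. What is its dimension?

Row reduce to echelon form.
R2 ← R2 − (3)·R1: [0, 0, 0, 0]
R3 ← R3 − R1: [0, 0, 0, 0]
R4 ← R4 + R1: [0, 0, 0, 0]
R5 ← R5 + R1: [0, 0, 0, 0]
1 nonzero row, so rank(B) = 1.
B has 4 columns; by rank–nullity, nullity = 4 − 1 = 3.

3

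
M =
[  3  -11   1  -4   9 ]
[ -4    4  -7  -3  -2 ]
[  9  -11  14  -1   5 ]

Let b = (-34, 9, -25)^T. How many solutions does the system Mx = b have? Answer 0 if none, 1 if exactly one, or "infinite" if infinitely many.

infinite

Row reduce the augmented matrix [M | b].
R2 ← R2 + (4/3)·R1: [0, -32/3, -17/3, -25/3, 10, -109/3]
R3 ← R3 − (3)·R1: [0, 22, 11, 11, -22, 77]
R3 ← R3 + (33/16)·R2: [0, 0, -11/16, -99/16, -11/8, 33/16]
The echelon form has 3 nonzero rows, and every pivot lies in the first 5 columns, so rank(M) = rank([M|b]) = 3.
The system is consistent.
rank = 3 < 5 unknowns, so there are infinitely many solutions.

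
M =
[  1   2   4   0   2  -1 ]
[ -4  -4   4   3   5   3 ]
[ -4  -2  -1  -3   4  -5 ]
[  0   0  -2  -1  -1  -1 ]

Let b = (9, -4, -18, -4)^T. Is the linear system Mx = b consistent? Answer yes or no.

yes

Row reduce the augmented matrix [M | b].
R2 ← R2 + (4)·R1: [0, 4, 20, 3, 13, -1, 32]
R3 ← R3 + (4)·R1: [0, 6, 15, -3, 12, -9, 18]
R3 ← R3 − (3/2)·R2: [0, 0, -15, -15/2, -15/2, -15/2, -30]
R4 ← R4 − (2/15)·R3: [0, 0, 0, 0, 0, 0, 0]
The echelon form has 3 nonzero rows, and every pivot lies in the first 6 columns, so rank(M) = rank([M|b]) = 3.
The system is consistent.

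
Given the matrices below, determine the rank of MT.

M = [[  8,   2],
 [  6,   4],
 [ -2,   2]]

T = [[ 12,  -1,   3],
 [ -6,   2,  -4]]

First compute MT:
[[ 84,  -4,  16],
 [ 48,   2,   2],
 [-36,   6, -14]]
Now row reduce the product.
R2 ← R2 − (4/7)·R1: [0, 30/7, -50/7]
R3 ← R3 + (3/7)·R1: [0, 30/7, -50/7]
R3 ← R3 − R2: [0, 0, 0]
2 nonzero rows, so rank(MT) = 2.

2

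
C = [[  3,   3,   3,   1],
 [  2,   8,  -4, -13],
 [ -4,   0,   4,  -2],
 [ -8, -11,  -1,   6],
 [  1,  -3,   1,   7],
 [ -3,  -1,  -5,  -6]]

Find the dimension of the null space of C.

0

Row reduce to echelon form.
R2 ← R2 − (2/3)·R1: [0, 6, -6, -41/3]
R3 ← R3 + (4/3)·R1: [0, 4, 8, -2/3]
R4 ← R4 + (8/3)·R1: [0, -3, 7, 26/3]
R5 ← R5 − (1/3)·R1: [0, -4, 0, 20/3]
R6 ← R6 + R1: [0, 2, -2, -5]
R3 ← R3 − (2/3)·R2: [0, 0, 12, 76/9]
R4 ← R4 + (1/2)·R2: [0, 0, 4, 11/6]
R5 ← R5 + (2/3)·R2: [0, 0, -4, -22/9]
R6 ← R6 − (1/3)·R2: [0, 0, 0, -4/9]
R4 ← R4 − (1/3)·R3: [0, 0, 0, -53/54]
R5 ← R5 + (1/3)·R3: [0, 0, 0, 10/27]
R5 ← R5 + (20/53)·R4: [0, 0, 0, 0]
R6 ← R6 − (24/53)·R4: [0, 0, 0, 0]
4 nonzero rows, so rank(C) = 4.
C has 4 columns; by rank–nullity, nullity = 4 − 4 = 0.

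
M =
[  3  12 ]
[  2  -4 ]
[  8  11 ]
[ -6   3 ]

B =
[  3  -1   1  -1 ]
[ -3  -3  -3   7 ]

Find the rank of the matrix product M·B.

First compute MB:
[[-27, -39, -33,  81],
 [ 18,  10,  14, -30],
 [ -9, -41, -25,  69],
 [-27,  -3, -15,  27]]
Now row reduce the product.
R2 ← R2 + (2/3)·R1: [0, -16, -8, 24]
R3 ← R3 − (1/3)·R1: [0, -28, -14, 42]
R4 ← R4 − R1: [0, 36, 18, -54]
R3 ← R3 − (7/4)·R2: [0, 0, 0, 0]
R4 ← R4 + (9/4)·R2: [0, 0, 0, 0]
2 nonzero rows, so rank(MB) = 2.

2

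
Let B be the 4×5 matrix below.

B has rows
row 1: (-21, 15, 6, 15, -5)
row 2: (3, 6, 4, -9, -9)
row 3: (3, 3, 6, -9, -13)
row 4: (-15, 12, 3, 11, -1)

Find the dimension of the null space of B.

Row reduce to echelon form.
R2 ← R2 + (1/7)·R1: [0, 57/7, 34/7, -48/7, -68/7]
R3 ← R3 + (1/7)·R1: [0, 36/7, 48/7, -48/7, -96/7]
R4 ← R4 − (5/7)·R1: [0, 9/7, -9/7, 2/7, 18/7]
R3 ← R3 − (12/19)·R2: [0, 0, 72/19, -48/19, -144/19]
R4 ← R4 − (3/19)·R2: [0, 0, -39/19, 26/19, 78/19]
R4 ← R4 + (13/24)·R3: [0, 0, 0, 0, 0]
3 nonzero rows, so rank(B) = 3.
B has 5 columns; by rank–nullity, nullity = 5 − 3 = 2.

2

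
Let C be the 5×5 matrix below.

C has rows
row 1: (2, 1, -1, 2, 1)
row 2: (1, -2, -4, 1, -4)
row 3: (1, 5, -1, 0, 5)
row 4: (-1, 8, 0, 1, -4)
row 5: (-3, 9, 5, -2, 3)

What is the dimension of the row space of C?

4

Row reduce to echelon form.
R2 ← R2 − (1/2)·R1: [0, -5/2, -7/2, 0, -9/2]
R3 ← R3 − (1/2)·R1: [0, 9/2, -1/2, -1, 9/2]
R4 ← R4 + (1/2)·R1: [0, 17/2, -1/2, 2, -7/2]
R5 ← R5 + (3/2)·R1: [0, 21/2, 7/2, 1, 9/2]
R3 ← R3 + (9/5)·R2: [0, 0, -34/5, -1, -18/5]
R4 ← R4 + (17/5)·R2: [0, 0, -62/5, 2, -94/5]
R5 ← R5 + (21/5)·R2: [0, 0, -56/5, 1, -72/5]
R4 ← R4 − (31/17)·R3: [0, 0, 0, 65/17, -208/17]
R5 ← R5 − (28/17)·R3: [0, 0, 0, 45/17, -144/17]
R5 ← R5 − (9/13)·R4: [0, 0, 0, 0, 0]
Echelon form has 4 nonzero rows, so rank(C) = 4.
The row space has dimension equal to the rank: 4.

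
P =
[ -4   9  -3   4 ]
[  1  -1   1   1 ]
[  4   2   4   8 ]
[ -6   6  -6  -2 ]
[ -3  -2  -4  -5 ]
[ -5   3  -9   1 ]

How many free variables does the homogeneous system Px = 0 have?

Row reduce to echelon form.
R2 ← R2 + (1/4)·R1: [0, 5/4, 1/4, 2]
R3 ← R3 + R1: [0, 11, 1, 12]
R4 ← R4 − (3/2)·R1: [0, -15/2, -3/2, -8]
R5 ← R5 − (3/4)·R1: [0, -35/4, -7/4, -8]
R6 ← R6 − (5/4)·R1: [0, -33/4, -21/4, -4]
R3 ← R3 − (44/5)·R2: [0, 0, -6/5, -28/5]
R4 ← R4 + (6)·R2: [0, 0, 0, 4]
R5 ← R5 + (7)·R2: [0, 0, 0, 6]
R6 ← R6 + (33/5)·R2: [0, 0, -18/5, 46/5]
R6 ← R6 − (3)·R3: [0, 0, 0, 26]
R5 ← R5 − (3/2)·R4: [0, 0, 0, 0]
R6 ← R6 − (13/2)·R4: [0, 0, 0, 0]
4 nonzero rows, so rank(P) = 4.
P has 4 columns; by rank–nullity, nullity = 4 − 4 = 0.

0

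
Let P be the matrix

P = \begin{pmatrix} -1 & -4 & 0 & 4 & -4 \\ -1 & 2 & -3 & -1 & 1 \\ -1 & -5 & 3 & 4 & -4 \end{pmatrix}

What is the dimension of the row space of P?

3

Row reduce to echelon form.
R2 ← R2 − R1: [0, 6, -3, -5, 5]
R3 ← R3 − R1: [0, -1, 3, 0, 0]
R3 ← R3 + (1/6)·R2: [0, 0, 5/2, -5/6, 5/6]
Echelon form has 3 nonzero rows, so rank(P) = 3.
The row space has dimension equal to the rank: 3.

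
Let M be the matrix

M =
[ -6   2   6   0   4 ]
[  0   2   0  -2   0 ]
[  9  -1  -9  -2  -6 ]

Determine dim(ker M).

3

Row reduce to echelon form.
R3 ← R3 + (3/2)·R1: [0, 2, 0, -2, 0]
R3 ← R3 − R2: [0, 0, 0, 0, 0]
2 nonzero rows, so rank(M) = 2.
M has 5 columns; by rank–nullity, nullity = 5 − 2 = 3.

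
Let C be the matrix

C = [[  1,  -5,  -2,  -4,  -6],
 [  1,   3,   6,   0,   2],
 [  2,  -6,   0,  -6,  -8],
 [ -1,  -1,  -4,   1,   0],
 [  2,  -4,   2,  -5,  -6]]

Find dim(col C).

2

Row reduce to echelon form.
R2 ← R2 − R1: [0, 8, 8, 4, 8]
R3 ← R3 − (2)·R1: [0, 4, 4, 2, 4]
R4 ← R4 + R1: [0, -6, -6, -3, -6]
R5 ← R5 − (2)·R1: [0, 6, 6, 3, 6]
R3 ← R3 − (1/2)·R2: [0, 0, 0, 0, 0]
R4 ← R4 + (3/4)·R2: [0, 0, 0, 0, 0]
R5 ← R5 − (3/4)·R2: [0, 0, 0, 0, 0]
Echelon form has 2 nonzero rows, so rank(C) = 2.
The column space has dimension equal to the rank: 2.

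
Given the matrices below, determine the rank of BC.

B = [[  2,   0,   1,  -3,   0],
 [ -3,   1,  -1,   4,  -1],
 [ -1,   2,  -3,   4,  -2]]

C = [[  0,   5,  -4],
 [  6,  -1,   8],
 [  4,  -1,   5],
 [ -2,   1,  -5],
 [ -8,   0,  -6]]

First compute BC:
[[ 10,   6,  12],
 [  2, -11,   1],
 [  8,   0,  -3]]
Now row reduce the product.
R2 ← R2 − (1/5)·R1: [0, -61/5, -7/5]
R3 ← R3 − (4/5)·R1: [0, -24/5, -63/5]
R3 ← R3 − (24/61)·R2: [0, 0, -735/61]
3 nonzero rows, so rank(BC) = 3.

3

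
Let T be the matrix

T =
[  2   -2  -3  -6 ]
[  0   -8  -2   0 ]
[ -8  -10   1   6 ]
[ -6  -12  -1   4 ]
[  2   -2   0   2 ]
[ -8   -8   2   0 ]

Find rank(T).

Row reduce to echelon form.
R3 ← R3 + (4)·R1: [0, -18, -11, -18]
R4 ← R4 + (3)·R1: [0, -18, -10, -14]
R5 ← R5 − R1: [0, 0, 3, 8]
R6 ← R6 + (4)·R1: [0, -16, -10, -24]
R3 ← R3 − (9/4)·R2: [0, 0, -13/2, -18]
R4 ← R4 − (9/4)·R2: [0, 0, -11/2, -14]
R6 ← R6 − (2)·R2: [0, 0, -6, -24]
R4 ← R4 − (11/13)·R3: [0, 0, 0, 16/13]
R5 ← R5 + (6/13)·R3: [0, 0, 0, -4/13]
R6 ← R6 − (12/13)·R3: [0, 0, 0, -96/13]
R5 ← R5 + (1/4)·R4: [0, 0, 0, 0]
R6 ← R6 + (6)·R4: [0, 0, 0, 0]
Echelon form has 4 nonzero rows, so rank(T) = 4.

4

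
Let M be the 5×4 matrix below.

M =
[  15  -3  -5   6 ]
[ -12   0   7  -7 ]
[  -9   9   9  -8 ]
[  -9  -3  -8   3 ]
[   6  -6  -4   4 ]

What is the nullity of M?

0

Row reduce to echelon form.
R2 ← R2 + (4/5)·R1: [0, -12/5, 3, -11/5]
R3 ← R3 + (3/5)·R1: [0, 36/5, 6, -22/5]
R4 ← R4 + (3/5)·R1: [0, -24/5, -11, 33/5]
R5 ← R5 − (2/5)·R1: [0, -24/5, -2, 8/5]
R3 ← R3 + (3)·R2: [0, 0, 15, -11]
R4 ← R4 − (2)·R2: [0, 0, -17, 11]
R5 ← R5 − (2)·R2: [0, 0, -8, 6]
R4 ← R4 + (17/15)·R3: [0, 0, 0, -22/15]
R5 ← R5 + (8/15)·R3: [0, 0, 0, 2/15]
R5 ← R5 + (1/11)·R4: [0, 0, 0, 0]
4 nonzero rows, so rank(M) = 4.
M has 4 columns; by rank–nullity, nullity = 4 − 4 = 0.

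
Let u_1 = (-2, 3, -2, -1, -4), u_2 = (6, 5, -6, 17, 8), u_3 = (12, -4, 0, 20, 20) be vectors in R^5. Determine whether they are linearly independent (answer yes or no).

Form the matrix with these vectors as rows and row reduce.
R2 ← R2 + (3)·R1: [0, 14, -12, 14, -4]
R3 ← R3 + (6)·R1: [0, 14, -12, 14, -4]
R3 ← R3 − R2: [0, 0, 0, 0, 0]
2 nonzero rows, so the 3 vectors span a space of dimension 2.
Since 2 < 3, the vectors are linearly dependent.

no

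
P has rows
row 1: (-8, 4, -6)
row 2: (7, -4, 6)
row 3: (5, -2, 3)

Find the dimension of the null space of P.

1

Row reduce to echelon form.
R2 ← R2 + (7/8)·R1: [0, -1/2, 3/4]
R3 ← R3 + (5/8)·R1: [0, 1/2, -3/4]
R3 ← R3 + R2: [0, 0, 0]
2 nonzero rows, so rank(P) = 2.
P has 3 columns; by rank–nullity, nullity = 3 − 2 = 1.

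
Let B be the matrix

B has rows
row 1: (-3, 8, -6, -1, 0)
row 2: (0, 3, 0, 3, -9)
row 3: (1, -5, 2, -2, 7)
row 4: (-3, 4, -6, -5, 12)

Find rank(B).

2

Row reduce to echelon form.
R3 ← R3 + (1/3)·R1: [0, -7/3, 0, -7/3, 7]
R4 ← R4 − R1: [0, -4, 0, -4, 12]
R3 ← R3 + (7/9)·R2: [0, 0, 0, 0, 0]
R4 ← R4 + (4/3)·R2: [0, 0, 0, 0, 0]
Echelon form has 2 nonzero rows, so rank(B) = 2.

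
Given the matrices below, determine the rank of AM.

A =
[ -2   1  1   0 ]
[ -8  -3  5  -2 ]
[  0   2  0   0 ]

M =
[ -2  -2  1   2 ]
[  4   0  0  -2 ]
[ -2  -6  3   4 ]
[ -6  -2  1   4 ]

2

First compute AM:
[[  6,  -2,   1,  -2],
 [  6, -10,   5,   2],
 [  8,   0,   0,  -4]]
Now row reduce the product.
R2 ← R2 − R1: [0, -8, 4, 4]
R3 ← R3 − (4/3)·R1: [0, 8/3, -4/3, -4/3]
R3 ← R3 + (1/3)·R2: [0, 0, 0, 0]
2 nonzero rows, so rank(AM) = 2.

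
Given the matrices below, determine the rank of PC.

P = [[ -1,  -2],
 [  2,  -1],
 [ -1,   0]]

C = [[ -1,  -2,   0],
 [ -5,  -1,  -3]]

2

First compute PC:
[[ 11,   4,   6],
 [  3,  -3,   3],
 [  1,   2,   0]]
Now row reduce the product.
R2 ← R2 − (3/11)·R1: [0, -45/11, 15/11]
R3 ← R3 − (1/11)·R1: [0, 18/11, -6/11]
R3 ← R3 + (2/5)·R2: [0, 0, 0]
2 nonzero rows, so rank(PC) = 2.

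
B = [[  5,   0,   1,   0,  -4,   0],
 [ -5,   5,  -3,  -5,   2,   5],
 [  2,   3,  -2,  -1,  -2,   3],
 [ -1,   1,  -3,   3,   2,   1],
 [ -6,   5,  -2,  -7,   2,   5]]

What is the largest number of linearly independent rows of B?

3

Row reduce to echelon form.
R2 ← R2 + R1: [0, 5, -2, -5, -2, 5]
R3 ← R3 − (2/5)·R1: [0, 3, -12/5, -1, -2/5, 3]
R4 ← R4 + (1/5)·R1: [0, 1, -14/5, 3, 6/5, 1]
R5 ← R5 + (6/5)·R1: [0, 5, -4/5, -7, -14/5, 5]
R3 ← R3 − (3/5)·R2: [0, 0, -6/5, 2, 4/5, 0]
R4 ← R4 − (1/5)·R2: [0, 0, -12/5, 4, 8/5, 0]
R5 ← R5 − R2: [0, 0, 6/5, -2, -4/5, 0]
R4 ← R4 − (2)·R3: [0, 0, 0, 0, 0, 0]
R5 ← R5 + R3: [0, 0, 0, 0, 0, 0]
Echelon form has 3 nonzero rows, so rank(B) = 3.
The rank gives the maximum number of linearly independent rows: 3.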